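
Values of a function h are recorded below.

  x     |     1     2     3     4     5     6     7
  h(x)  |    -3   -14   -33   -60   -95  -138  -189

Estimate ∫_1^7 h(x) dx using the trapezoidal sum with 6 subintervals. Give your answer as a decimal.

Δx = 1.
T_6 = (1/2)·[(-3) + 2·(-14) + 2·(-33) + 2·(-60) + 2·(-95) + 2·(-138) + (-189)] = -436.

-436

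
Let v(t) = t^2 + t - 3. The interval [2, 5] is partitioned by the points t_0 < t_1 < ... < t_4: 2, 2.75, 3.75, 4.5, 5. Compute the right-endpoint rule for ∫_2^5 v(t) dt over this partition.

Subinterval widths: 0.75, 1, 0.75, 0.5.
Right endpoints: 2.75, 3.75, 4.5, 5.
v(2.75) = 7.3125, v(3.75) = 14.8125, v(4.5) = 21.75, v(5) = 27.
Sum = Σ Δt_i · v(t_i).
Sum = 50.109375.

50.109375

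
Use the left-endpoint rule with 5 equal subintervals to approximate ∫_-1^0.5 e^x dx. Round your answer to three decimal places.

1.098

Δx = (0.5 − (-1))/5 = 0.3.
Left endpoints: -1, -0.7, -0.4, -0.1, 0.2.
f(-1) ≈ 0.368, f(-0.7) ≈ 0.497, f(-0.4) ≈ 0.670, f(-0.1) ≈ 0.905, f(0.2) ≈ 1.221.
Sum = Δx · [f(-1) + f(-0.7) + f(-0.4) + f(-0.1) + f(0.2)].
Sum ≈ 1.098.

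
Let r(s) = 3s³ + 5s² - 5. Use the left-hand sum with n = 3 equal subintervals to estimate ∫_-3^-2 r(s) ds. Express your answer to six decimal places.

Δs = (-2 − (-3))/3 = 1/3.
Left endpoints: -3, -8/3, -7/3.
r(-3) = -41, r(-8/3) = -79/3, r(-7/3) = -143/9.
Sum = Δs · [r(-3) + r(-8/3) + r(-7/3)].
Sum ≈ -27.740741.

-27.740741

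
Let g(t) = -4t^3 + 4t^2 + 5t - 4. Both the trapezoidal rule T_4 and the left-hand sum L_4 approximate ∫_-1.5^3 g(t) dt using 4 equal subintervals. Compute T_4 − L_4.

T_4 = -41.30859375.
L_4 = -0.80859375.
T_4 − L_4 = -40.5.

-40.5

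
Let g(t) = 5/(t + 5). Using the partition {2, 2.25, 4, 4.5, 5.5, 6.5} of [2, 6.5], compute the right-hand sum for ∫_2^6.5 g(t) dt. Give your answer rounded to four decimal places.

Subinterval widths: 0.25, 1.75, 0.5, 1, 1.
Right endpoints: 2.25, 4, 4.5, 5.5, 6.5.
g(2.25) = 20/29, g(4) = 5/9, g(4.5) = 10/19, g(5.5) = 10/21, g(6.5) = 10/23.
Sum = Σ Δt_i · g(t_i).
Sum ≈ 2.3188.

2.3188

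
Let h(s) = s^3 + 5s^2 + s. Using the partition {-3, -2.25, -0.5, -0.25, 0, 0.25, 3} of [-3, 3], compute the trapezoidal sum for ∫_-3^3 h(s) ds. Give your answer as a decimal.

124.84375

Subinterval widths: 0.75, 1.75, 0.25, 0.25, 0.25, 2.75.
h(-3) = 15, h(-2.25) = 11.671875, h(-0.5) = 0.625, h(-0.25) = 0.046875, h(0) = 0, h(0.25) = 0.578125, h(3) = 75.
On each subinterval the trapezoid contributes (Δs_i/2)·[h(s_{i-1}) + h(s_i)].
Sum = 124.84375.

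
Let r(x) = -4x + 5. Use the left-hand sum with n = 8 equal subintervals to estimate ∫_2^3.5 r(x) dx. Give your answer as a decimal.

Δx = (3.5 − 2)/8 = 0.1875.
Left endpoints: 2, 2.1875, 2.375, 2.5625, 2.75, 2.9375, 3.125, 3.3125.
r(2) = -3, r(2.1875) = -3.75, r(2.375) = -4.5, r(2.5625) = -5.25, r(2.75) = -6, r(2.9375) = -6.75, r(3.125) = -7.5, r(3.3125) = -8.25.
Sum = Δx · [r(2) + r(2.1875) + r(2.375) + ...].
Sum = -8.4375.

-8.4375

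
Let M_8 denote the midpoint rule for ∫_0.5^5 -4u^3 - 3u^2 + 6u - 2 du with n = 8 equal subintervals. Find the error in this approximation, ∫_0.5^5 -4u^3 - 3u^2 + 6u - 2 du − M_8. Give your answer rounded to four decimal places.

-4.2715

Exact integral: ∫_0.5^5 f(u) du = -684.5625.
M_8 ≈ -680.291016.
Error ≈ -684.5625 − (-680.291016) ≈ -4.2715.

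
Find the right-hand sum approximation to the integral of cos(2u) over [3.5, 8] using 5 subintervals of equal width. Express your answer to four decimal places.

Δu = (8 − 3.5)/5 = 0.9.
Right endpoints: 4.4, 5.3, 6.2, 7.1, 8.
f(4.4) ≈ -0.8111, f(5.3) ≈ -0.3853, f(6.2) ≈ 0.9862, f(7.1) ≈ -0.0628, f(8) ≈ -0.9577.
Sum = Δu · [f(4.4) + f(5.3) + f(6.2) + f(7.1) + f(8)].
Sum ≈ -1.1076.

-1.1076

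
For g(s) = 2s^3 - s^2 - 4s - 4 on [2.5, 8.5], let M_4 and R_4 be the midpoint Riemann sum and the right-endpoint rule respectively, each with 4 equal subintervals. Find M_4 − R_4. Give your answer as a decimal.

-938.25

M_4 = 2199.
R_4 = 3137.25.
M_4 − R_4 = -938.25.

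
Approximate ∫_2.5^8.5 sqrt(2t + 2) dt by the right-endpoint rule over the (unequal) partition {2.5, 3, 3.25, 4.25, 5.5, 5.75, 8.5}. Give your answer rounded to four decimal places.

Subinterval widths: 0.5, 0.25, 1, 1.25, 0.25, 2.75.
Right endpoints: 3, 3.25, 4.25, 5.5, 5.75, 8.5.
f(3) ≈ 2.8284, f(3.25) ≈ 2.9155, f(4.25) ≈ 3.2404, f(5.5) ≈ 3.6056, f(5.75) ≈ 3.6742, f(8.5) ≈ 4.3589.
Sum = Σ Δt_i · f(t_i).
Sum ≈ 22.7959.

22.7959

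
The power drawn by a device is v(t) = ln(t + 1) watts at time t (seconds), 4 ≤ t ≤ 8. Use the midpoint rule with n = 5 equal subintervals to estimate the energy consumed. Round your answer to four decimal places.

7.7302

Δt = (8 − 4)/5 = 0.8.
Midpoints: 4.4, 5.2, 6, 6.8, 7.6.
v(4.4) ≈ 1.6864, v(5.2) ≈ 1.8245, v(6) ≈ 1.9459, v(6.8) ≈ 2.0541, v(7.6) ≈ 2.1518.
Sum = Δt · [v(4.4) + v(5.2) + v(6) + v(6.8) + v(7.6)].
Sum ≈ 7.7302.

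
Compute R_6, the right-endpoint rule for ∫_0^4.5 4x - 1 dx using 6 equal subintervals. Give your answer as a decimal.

Δx = (4.5 − 0)/6 = 0.75.
Right endpoints: 0.75, 1.5, 2.25, 3, 3.75, 4.5.
f(0.75) = 2, f(1.5) = 5, f(2.25) = 8, f(3) = 11, f(3.75) = 14, f(4.5) = 17.
Sum = Δx · [f(0.75) + f(1.5) + f(2.25) + ...].
Sum = 42.75.

42.75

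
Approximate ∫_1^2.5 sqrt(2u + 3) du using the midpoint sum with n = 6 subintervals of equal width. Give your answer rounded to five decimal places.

Δu = (2.5 − 1)/6 = 0.25.
Midpoints: 1.125, 1.375, 1.625, 1.875, 2.125, 2.375.
f(1.125) ≈ 2.29129, f(1.375) ≈ 2.39792, f(1.625) ≈ 2.50000, f(1.875) ≈ 2.59808, f(2.125) ≈ 2.69258, f(2.375) ≈ 2.78388.
Sum = Δu · [f(1.125) + f(1.375) + f(1.625) + ...].
Sum ≈ 3.81594.

3.81594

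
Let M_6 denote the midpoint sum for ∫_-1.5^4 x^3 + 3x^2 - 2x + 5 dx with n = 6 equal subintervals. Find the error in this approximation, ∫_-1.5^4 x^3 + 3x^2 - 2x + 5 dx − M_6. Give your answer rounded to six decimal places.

2.599609

Exact integral: ∫_-1.5^4 f(x) dx = 143.859375.
M_6 ≈ 141.25976562.
Error ≈ 143.859375 − 141.25976562 ≈ 2.599609.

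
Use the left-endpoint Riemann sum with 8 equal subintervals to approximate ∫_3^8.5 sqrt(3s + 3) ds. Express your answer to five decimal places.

Δs = (8.5 − 3)/8 = 0.6875.
Left endpoints: 3, 3.6875, 4.375, 5.0625, 5.75, 6.4375, 7.125, 7.8125.
f(3) ≈ 3.46410, f(3.6875) ≈ 3.75000, f(4.375) ≈ 4.01559, f(5.0625) ≈ 4.26468, f(5.75) ≈ 4.50000, f(6.4375) ≈ 4.72361, f(7.125) ≈ 4.93710, f(7.8125) ≈ 5.14174.
Sum = Δs · [f(3) + f(3.6875) + f(4.375) + ...].
Sum ≈ 23.92282.

23.92282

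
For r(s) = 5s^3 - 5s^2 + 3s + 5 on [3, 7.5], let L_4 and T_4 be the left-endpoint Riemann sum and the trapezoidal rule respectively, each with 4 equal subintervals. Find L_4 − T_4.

-985.2890625

L_4 ≈ 2373.793945.
T_4 ≈ 3359.083008.
L_4 − T_4 = -985.2890625.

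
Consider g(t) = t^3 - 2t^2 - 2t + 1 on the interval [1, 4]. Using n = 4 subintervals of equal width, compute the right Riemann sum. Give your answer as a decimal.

Δt = (4 − 1)/4 = 0.75.
Right endpoints: 1.75, 2.5, 3.25, 4.
g(1.75) = -3.265625, g(2.5) = -0.875, g(3.25) = 7.703125, g(4) = 25.
Sum = Δt · [g(1.75) + g(2.5) + g(3.25) + g(4)].
Sum = 21.421875.

21.421875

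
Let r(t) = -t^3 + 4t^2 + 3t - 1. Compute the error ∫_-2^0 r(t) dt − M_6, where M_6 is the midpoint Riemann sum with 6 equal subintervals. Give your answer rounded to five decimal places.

0.12963

Exact integral: ∫_-2^0 r(t) dt ≈ 6.6666667.
M_6 ≈ 6.5370370.
Error ≈ 6.6666667 − 6.5370370 ≈ 0.12963.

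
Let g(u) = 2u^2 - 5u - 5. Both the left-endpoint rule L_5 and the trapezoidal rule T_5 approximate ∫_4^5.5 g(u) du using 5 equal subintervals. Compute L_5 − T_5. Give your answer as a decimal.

-3.15

L_5 = 22.02.
T_5 = 25.17.
L_5 − T_5 = -3.15.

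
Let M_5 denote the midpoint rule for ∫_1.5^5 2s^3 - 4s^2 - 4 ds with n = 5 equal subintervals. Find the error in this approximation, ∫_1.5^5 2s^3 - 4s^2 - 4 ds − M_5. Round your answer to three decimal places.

Exact integral: ∫_1.5^5 f(s) ds ≈ 133.80208.
M_5 = 131.586875.
Error ≈ 133.80208 − 131.586875 ≈ 2.215.

2.215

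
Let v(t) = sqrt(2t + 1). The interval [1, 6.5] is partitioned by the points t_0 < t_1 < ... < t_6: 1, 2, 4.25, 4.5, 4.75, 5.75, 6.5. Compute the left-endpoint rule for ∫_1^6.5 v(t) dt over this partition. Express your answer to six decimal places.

14.216346

Subinterval widths: 1, 2.25, 0.25, 0.25, 1, 0.75.
Left endpoints: 1, 2, 4.25, 4.5, 4.75, 5.75.
v(1) ≈ 1.732051, v(2) ≈ 2.236068, v(4.25) ≈ 3.082207, v(4.5) ≈ 3.162278, v(4.75) ≈ 3.240370, v(5.75) ≈ 3.535534.
Sum = Σ Δt_i · v(t_i).
Sum ≈ 14.216346.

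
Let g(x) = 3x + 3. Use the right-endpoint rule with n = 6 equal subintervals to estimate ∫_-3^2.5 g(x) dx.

Δx = (2.5 − (-3))/6 = 11/12.
Right endpoints: -25/12, -7/6, -0.25, 2/3, 19/12, 2.5.
g(-25/12) = -3.25, g(-7/6) = -0.5, g(-0.25) = 2.25, g(2/3) = 5, g(19/12) = 7.75, g(2.5) = 10.5.
Sum = Δx · [g(-25/12) + g(-7/6) + g(-0.25) + ...].
Sum = 19.9375.

19.9375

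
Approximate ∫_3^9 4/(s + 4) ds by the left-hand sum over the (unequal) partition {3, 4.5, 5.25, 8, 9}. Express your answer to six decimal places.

2.732607

Subinterval widths: 1.5, 0.75, 2.75, 1.
Left endpoints: 3, 4.5, 5.25, 8.
f(3) = 4/7, f(4.5) = 8/17, f(5.25) = 16/37, f(8) = 1/3.
Sum = Σ Δs_i · f(s_i).
Sum ≈ 2.732607.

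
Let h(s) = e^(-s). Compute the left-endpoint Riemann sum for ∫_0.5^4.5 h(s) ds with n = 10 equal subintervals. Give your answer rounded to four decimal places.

Δs = (4.5 − 0.5)/10 = 0.4.
Left endpoints: 0.5, 0.9, 1.3, 1.7, 2.1, 2.5, 2.9, 3.3, 3.7, 4.1.
h(0.5) ≈ 0.6065, h(0.9) ≈ 0.4066, h(1.3) ≈ 0.2725, h(1.7) ≈ 0.1827, h(2.1) ≈ 0.1225, h(2.5) ≈ 0.0821, h(2.9) ≈ 0.0550, h(3.3) ≈ 0.0369, h(3.7) ≈ 0.0247, h(4.1) ≈ 0.0166.
Sum = Δs · [h(0.5) + h(0.9) + h(1.3) + ...].
Sum ≈ 0.7224.

0.7224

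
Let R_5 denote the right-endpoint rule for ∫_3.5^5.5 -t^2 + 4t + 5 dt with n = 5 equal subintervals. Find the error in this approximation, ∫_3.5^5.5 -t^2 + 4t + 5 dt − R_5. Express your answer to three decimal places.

2.053

Exact integral: ∫_3.5^5.5 f(t) dt ≈ 4.83333.
R_5 = 2.78.
Error ≈ 4.83333 − 2.78 ≈ 2.053.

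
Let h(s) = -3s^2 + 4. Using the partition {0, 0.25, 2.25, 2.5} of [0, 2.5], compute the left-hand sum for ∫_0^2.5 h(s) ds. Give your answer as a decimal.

Subinterval widths: 0.25, 2, 0.25.
Left endpoints: 0, 0.25, 2.25.
h(0) = 4, h(0.25) = 3.8125, h(2.25) = -11.1875.
Sum = Σ Δs_i · h(s_i).
Sum = 5.828125.

5.828125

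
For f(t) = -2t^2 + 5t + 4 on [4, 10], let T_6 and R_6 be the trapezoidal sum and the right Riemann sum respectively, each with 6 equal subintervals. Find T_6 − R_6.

T_6 = -392.
R_6 = -461.
T_6 − R_6 = 69.

69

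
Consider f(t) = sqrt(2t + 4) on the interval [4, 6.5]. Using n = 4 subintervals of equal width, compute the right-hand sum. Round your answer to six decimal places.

9.712296

Δt = (6.5 − 4)/4 = 0.625.
Right endpoints: 4.625, 5.25, 5.875, 6.5.
f(4.625) ≈ 3.640055, f(5.25) ≈ 3.807887, f(5.875) ≈ 3.968627, f(6.5) ≈ 4.123106.
Sum = Δt · [f(4.625) + f(5.25) + f(5.875) + f(6.5)].
Sum ≈ 9.712296.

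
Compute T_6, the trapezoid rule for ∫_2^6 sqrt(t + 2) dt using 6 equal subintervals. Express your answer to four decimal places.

9.7489

Δt = (6 − 2)/6 = 2/3.
f(2) ≈ 2.0000, f(8/3) ≈ 2.1602, f(10/3) ≈ 2.3094, f(4) ≈ 2.4495, f(14/3) ≈ 2.5820, f(16/3) ≈ 2.7080, f(6) ≈ 2.8284.
T_6 = (Δt/2)·[f(t_0) + 2f(t_1) + ... + 2f(t_{5}) + f(t_6)].
Sum ≈ 9.7489.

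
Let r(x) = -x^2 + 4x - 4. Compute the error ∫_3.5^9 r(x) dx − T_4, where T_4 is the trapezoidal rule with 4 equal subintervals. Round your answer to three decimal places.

1.733

Exact integral: ∫_3.5^9 r(x) dx ≈ -113.20833.
T_4 = -114.94140625.
Error ≈ -113.20833 − (-114.94140625) ≈ 1.733.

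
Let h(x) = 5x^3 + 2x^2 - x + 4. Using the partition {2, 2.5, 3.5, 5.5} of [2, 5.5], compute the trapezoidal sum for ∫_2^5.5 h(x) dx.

Subinterval widths: 0.5, 1, 2.
h(2) = 50, h(2.5) = 92.125, h(3.5) = 239.375, h(5.5) = 890.875.
On each subinterval the trapezoid contributes (Δx_i/2)·[h(x_{i-1}) + h(x_i)].
Sum = 1331.53125.

1331.53125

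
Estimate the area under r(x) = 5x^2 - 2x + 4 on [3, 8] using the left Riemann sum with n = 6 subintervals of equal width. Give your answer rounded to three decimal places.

Δx = (8 − 3)/6 = 5/6.
Left endpoints: 3, 23/6, 14/3, 5.5, 19/3, 43/6.
r(3) = 43, r(23/6) = 2513/36, r(14/3) = 932/9, r(5.5) = 144.25, r(19/3) = 1727/9, r(43/6) = 8873/36.
Sum = Δx · [r(3) + r(23/6) + r(14/3) + ...].
Sum ≈ 665.810.

665.810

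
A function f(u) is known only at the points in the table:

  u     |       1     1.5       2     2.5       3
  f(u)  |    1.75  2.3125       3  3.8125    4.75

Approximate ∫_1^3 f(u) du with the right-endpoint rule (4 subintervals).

Δu = 0.5.
Sum = 0.5·[2.3125 + 3 + 3.8125 + 4.75] = 6.9375.

6.9375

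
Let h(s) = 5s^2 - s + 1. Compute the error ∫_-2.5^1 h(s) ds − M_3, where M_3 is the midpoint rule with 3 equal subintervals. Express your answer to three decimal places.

Exact integral: ∫_-2.5^1 h(s) ds ≈ 33.83333.
M_3 ≈ 31.84838.
Error ≈ 33.83333 − 31.84838 ≈ 1.985.

1.985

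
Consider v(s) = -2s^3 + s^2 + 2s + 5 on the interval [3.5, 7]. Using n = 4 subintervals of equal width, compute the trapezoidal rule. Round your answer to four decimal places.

Δs = (7 − 3.5)/4 = 0.875.
v(3.5) = -61.5, v(4.375) = -134.58984375, v(5.25) = -246.34375, v(6.125) = -404.80078125, v(7) = -618.
T_4 = (Δs/2)·[v(s_0) + 2v(s_1) + 2v(s_2) + 2v(s_3) + v(s_4)].
Sum ≈ -984.7988.

-984.7988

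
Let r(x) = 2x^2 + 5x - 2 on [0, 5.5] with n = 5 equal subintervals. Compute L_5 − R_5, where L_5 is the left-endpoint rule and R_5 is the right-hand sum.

L_5 = 129.36.
R_5 = 226.16.
L_5 − R_5 = -96.8.

-96.8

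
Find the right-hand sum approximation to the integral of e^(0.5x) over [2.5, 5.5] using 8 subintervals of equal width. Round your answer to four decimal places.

Δx = (5.5 − 2.5)/8 = 0.375.
Right endpoints: 2.875, 3.25, 3.625, 4, 4.375, 4.75, 5.125, 5.5.
f(2.875) ≈ 4.2102, f(3.25) ≈ 5.0784, f(3.625) ≈ 6.1257, f(4) ≈ 7.3891, f(4.375) ≈ 8.9129, f(4.75) ≈ 10.7510, f(5.125) ≈ 12.9682, f(5.5) ≈ 15.6426.
Sum = Δx · [f(2.875) + f(3.25) + f(3.625) + ...].
Sum ≈ 26.6543.

26.6543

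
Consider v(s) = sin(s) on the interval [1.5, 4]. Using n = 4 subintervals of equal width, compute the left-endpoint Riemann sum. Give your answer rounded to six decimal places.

1.248864

Δs = (4 − 1.5)/4 = 0.625.
Left endpoints: 1.5, 2.125, 2.75, 3.375.
v(1.5) ≈ 0.997495, v(2.125) ≈ 0.850320, v(2.75) ≈ 0.381661, v(3.375) ≈ -0.231294.
Sum = Δs · [v(1.5) + v(2.125) + v(2.75) + v(3.375)].
Sum ≈ 1.248864.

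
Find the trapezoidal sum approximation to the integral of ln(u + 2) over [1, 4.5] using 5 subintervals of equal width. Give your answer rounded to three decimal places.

Δu = (4.5 − 1)/5 = 0.7.
f(1) ≈ 1.099, f(1.7) ≈ 1.308, f(2.4) ≈ 1.482, f(3.1) ≈ 1.629, f(3.8) ≈ 1.758, f(4.5) ≈ 1.872.
T_5 = (Δu/2)·[f(u_0) + 2f(u_1) + ... + 2f(u_{4}) + f(u_5)].
Sum ≈ 5.364.

5.364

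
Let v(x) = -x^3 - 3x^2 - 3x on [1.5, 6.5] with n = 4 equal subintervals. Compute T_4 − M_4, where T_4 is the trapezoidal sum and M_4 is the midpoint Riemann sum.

-29.296875

T_4 = -795.78125.
M_4 = -766.484375.
T_4 − M_4 = -29.296875.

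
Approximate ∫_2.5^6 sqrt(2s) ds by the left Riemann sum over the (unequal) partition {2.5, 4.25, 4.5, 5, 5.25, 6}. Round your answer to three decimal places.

9.363

Subinterval widths: 1.75, 0.25, 0.5, 0.25, 0.75.
Left endpoints: 2.5, 4.25, 4.5, 5, 5.25.
f(2.5) ≈ 2.236, f(4.25) ≈ 2.915, f(4.5) ≈ 3.000, f(5) ≈ 3.162, f(5.25) ≈ 3.240.
Sum = Σ Δs_i · f(s_i).
Sum ≈ 9.363.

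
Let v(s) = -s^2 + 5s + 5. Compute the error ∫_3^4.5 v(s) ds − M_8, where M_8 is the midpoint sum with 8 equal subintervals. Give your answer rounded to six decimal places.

-0.004395

Exact integral: ∫_3^4.5 v(s) ds = 14.25.
M_8 ≈ 14.25439453.
Error ≈ 14.25 − 14.25439453 ≈ -0.004395.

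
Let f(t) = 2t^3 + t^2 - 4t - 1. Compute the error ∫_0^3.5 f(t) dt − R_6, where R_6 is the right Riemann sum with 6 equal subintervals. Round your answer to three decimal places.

-26.783

Exact integral: ∫_0^3.5 f(t) dt ≈ 61.32292.
R_6 ≈ 88.10561.
Error ≈ 61.32292 − 88.10561 ≈ -26.783.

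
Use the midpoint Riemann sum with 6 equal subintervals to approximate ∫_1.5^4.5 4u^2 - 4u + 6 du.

98.75

Δu = (4.5 − 1.5)/6 = 0.5.
Midpoints: 1.75, 2.25, 2.75, 3.25, 3.75, 4.25.
f(1.75) = 11.25, f(2.25) = 17.25, f(2.75) = 25.25, f(3.25) = 35.25, f(3.75) = 47.25, f(4.25) = 61.25.
Sum = Δu · [f(1.75) + f(2.25) + f(2.75) + ...].
Sum = 98.75.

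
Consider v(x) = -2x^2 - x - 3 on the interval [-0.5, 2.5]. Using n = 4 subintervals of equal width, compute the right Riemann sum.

Δx = (2.5 − (-0.5))/4 = 0.75.
Right endpoints: 0.25, 1, 1.75, 2.5.
v(0.25) = -3.375, v(1) = -6, v(1.75) = -10.875, v(2.5) = -18.
Sum = Δx · [v(0.25) + v(1) + v(1.75) + v(2.5)].
Sum = -28.6875.

-28.6875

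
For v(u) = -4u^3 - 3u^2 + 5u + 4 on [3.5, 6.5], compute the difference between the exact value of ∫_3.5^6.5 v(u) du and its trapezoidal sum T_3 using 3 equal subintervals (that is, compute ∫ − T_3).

Exact integral: ∫_3.5^6.5 v(u) du = -1779.75.
T_3 = -1811.25.
Error = -1779.75 − (-1811.25) = 31.5.

31.5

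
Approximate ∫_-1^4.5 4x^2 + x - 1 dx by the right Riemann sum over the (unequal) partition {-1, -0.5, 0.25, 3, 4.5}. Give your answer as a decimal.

230.625

Subinterval widths: 0.5, 0.75, 2.75, 1.5.
Right endpoints: -0.5, 0.25, 3, 4.5.
f(-0.5) = -0.5, f(0.25) = -0.5, f(3) = 38, f(4.5) = 84.5.
Sum = Σ Δx_i · f(x_i).
Sum = 230.625.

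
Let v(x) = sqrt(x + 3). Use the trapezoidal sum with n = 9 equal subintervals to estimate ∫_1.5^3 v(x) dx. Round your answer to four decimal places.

Δx = (3 − 1.5)/9 = 1/6.
v(1.5) ≈ 2.1213, v(5/3) ≈ 2.1602, v(11/6) ≈ 2.1985, v(2) ≈ 2.2361, v(13/6) ≈ 2.2730, v(7/3) ≈ 2.3094, v(2.5) ≈ 2.3452, v(8/3) ≈ 2.3805, v(17/6) ≈ 2.4152, v(3) ≈ 2.4495.
T_9 = (Δx/2)·[v(x_0) + 2v(x_1) + ... + 2v(x_{8}) + v(x_9)].
Sum ≈ 3.4339.

3.4339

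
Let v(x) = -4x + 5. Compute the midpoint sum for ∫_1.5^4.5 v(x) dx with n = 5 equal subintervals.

-21

Δx = (4.5 − 1.5)/5 = 0.6.
Midpoints: 1.8, 2.4, 3, 3.6, 4.2.
v(1.8) = -2.2, v(2.4) = -4.6, v(3) = -7, v(3.6) = -9.4, v(4.2) = -11.8.
Sum = Δx · [v(1.8) + v(2.4) + v(3) + v(3.6) + v(4.2)].
Sum = -21.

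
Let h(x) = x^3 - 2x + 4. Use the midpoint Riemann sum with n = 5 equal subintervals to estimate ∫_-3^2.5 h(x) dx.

14.6815625

Δx = (2.5 − (-3))/5 = 1.1.
Midpoints: -2.45, -1.35, -0.25, 0.85, 1.95.
h(-2.45) = -5.806125, h(-1.35) = 4.239625, h(-0.25) = 4.484375, h(0.85) = 2.914125, h(1.95) = 7.514875.
Sum = Δx · [h(-2.45) + h(-1.35) + h(-0.25) + h(0.85) + h(1.95)].
Sum = 14.6815625.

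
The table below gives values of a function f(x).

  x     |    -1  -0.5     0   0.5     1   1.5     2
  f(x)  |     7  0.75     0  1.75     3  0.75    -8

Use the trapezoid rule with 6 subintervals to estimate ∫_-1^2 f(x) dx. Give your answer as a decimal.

Δx = 0.5.
T_6 = (0.5/2)·[7 + 2·0.75 + 2·0 + 2·1.75 + 2·3 + 2·0.75 + (-8)] = 2.875.

2.875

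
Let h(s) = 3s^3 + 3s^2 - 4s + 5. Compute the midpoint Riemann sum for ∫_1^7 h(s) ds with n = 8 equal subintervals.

2065.03125

Δs = (7 − 1)/8 = 0.75.
Midpoints: 1.375, 2.125, 2.875, 3.625, 4.375, 5.125, 5.875, 6.625.
h(1.375) = 6641/512, h(2.125) = 19883/512, h(2.875) = 45869/512, h(3.625) = 88487/512, h(4.375) = 151625/512, h(5.125) = 239171/512, h(5.875) = 355013/512, h(6.625) = 503039/512.
Sum = Δs · [h(1.375) + h(2.125) + h(2.875) + ...].
Sum = 2065.03125.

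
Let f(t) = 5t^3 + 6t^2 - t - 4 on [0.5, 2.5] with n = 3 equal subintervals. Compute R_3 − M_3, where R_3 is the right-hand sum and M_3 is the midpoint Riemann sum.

R_3 ≈ 110.138889.
M_3 ≈ 66.638889.
R_3 − M_3 = 43.5.

43.5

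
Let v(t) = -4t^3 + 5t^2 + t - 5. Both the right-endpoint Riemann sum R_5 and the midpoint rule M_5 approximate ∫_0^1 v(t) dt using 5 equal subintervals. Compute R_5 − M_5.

0.19

R_5 = -3.64.
M_5 = -3.83.
R_5 − M_5 = 0.19.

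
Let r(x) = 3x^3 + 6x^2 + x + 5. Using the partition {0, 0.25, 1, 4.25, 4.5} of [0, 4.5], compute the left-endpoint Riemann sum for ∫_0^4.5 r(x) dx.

Subinterval widths: 0.25, 0.75, 3.25, 0.25.
Left endpoints: 0, 0.25, 1, 4.25.
r(0) = 5, r(0.25) = 5.671875, r(1) = 15, r(4.25) = 347.921875.
Sum = Σ Δx_i · r(x_i).
Sum = 141.234375.

141.234375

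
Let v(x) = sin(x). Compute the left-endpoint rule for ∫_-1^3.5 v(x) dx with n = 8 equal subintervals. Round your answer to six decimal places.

1.299608

Δx = (3.5 − (-1))/8 = 0.5625.
Left endpoints: -1, -0.4375, 0.125, 0.6875, 1.25, 1.8125, 2.375, 2.9375.
v(-1) ≈ -0.841471, v(-0.4375) ≈ -0.423676, v(0.125) ≈ 0.124675, v(0.6875) ≈ 0.634607, v(1.25) ≈ 0.948985, v(1.8125) ≈ 0.970932, v(2.375) ≈ 0.693685, v(2.9375) ≈ 0.202679.
Sum = Δx · [v(-1) + v(-0.4375) + v(0.125) + ...].
Sum ≈ 1.299608.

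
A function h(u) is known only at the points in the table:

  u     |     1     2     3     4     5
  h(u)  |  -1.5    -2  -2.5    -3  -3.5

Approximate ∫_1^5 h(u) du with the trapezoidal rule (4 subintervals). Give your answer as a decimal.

Δu = 1.
T_4 = (1/2)·[(-1.5) + 2·(-2) + 2·(-2.5) + 2·(-3) + (-3.5)] = -10.

-10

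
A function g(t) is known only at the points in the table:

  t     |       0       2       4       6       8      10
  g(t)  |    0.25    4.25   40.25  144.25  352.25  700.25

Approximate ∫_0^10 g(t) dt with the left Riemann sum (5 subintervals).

1082.5

Δt = 2.
Sum = 2·[0.25 + 4.25 + 40.25 + 144.25 + 352.25] = 1082.5.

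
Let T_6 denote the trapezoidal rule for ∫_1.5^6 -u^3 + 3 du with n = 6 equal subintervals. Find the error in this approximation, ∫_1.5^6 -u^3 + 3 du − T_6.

4.74609375

Exact integral: ∫_1.5^6 f(u) du = -309.234375.
T_6 = -313.98046875.
Error = -309.234375 − (-313.98046875) = 4.74609375.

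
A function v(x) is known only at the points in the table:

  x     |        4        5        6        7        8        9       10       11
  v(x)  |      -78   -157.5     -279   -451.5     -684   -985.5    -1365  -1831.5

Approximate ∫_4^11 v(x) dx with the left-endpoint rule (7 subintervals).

-4000.5

Δx = 1.
Sum = 1·[(-78) + (-157.5) + (-279) + (-451.5) + (-684) + (-985.5) + (-1365)] = -4000.5.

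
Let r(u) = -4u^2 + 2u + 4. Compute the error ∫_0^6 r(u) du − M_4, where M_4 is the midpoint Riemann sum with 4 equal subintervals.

-4.5

Exact integral: ∫_0^6 r(u) du = -228.
M_4 = -223.5.
Error = -228 − (-223.5) = -4.5.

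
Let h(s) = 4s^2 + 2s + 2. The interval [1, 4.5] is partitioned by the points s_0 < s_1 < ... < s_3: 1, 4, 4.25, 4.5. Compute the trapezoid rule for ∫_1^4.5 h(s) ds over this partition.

164.4375

Subinterval widths: 3, 0.25, 0.25.
h(1) = 8, h(4) = 74, h(4.25) = 82.75, h(4.5) = 92.
On each subinterval the trapezoid contributes (Δs_i/2)·[h(s_{i-1}) + h(s_i)].
Sum = 164.4375.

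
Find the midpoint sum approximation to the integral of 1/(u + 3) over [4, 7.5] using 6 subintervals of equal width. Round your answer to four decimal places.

0.4053

Δu = (7.5 − 4)/6 = 7/12.
Midpoints: 103/24, 4.875, 131/24, 145/24, 6.625, 173/24.
f(103/24) = 24/175, f(4.875) = 8/63, f(131/24) = 24/203, f(145/24) = 24/217, f(6.625) = 8/77, f(173/24) = 24/245.
Sum = Δu · [f(103/24) + f(4.875) + f(131/24) + ...].
Sum ≈ 0.4053.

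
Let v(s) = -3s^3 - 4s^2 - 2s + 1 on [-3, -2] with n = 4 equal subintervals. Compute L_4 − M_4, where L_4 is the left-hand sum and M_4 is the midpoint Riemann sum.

5.1640625

L_4 = 34.484375.
M_4 = 29.3203125.
L_4 − M_4 = 5.1640625.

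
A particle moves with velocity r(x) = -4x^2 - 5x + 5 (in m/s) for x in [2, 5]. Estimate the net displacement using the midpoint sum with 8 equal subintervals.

Δx = (5 − 2)/8 = 0.375.
Midpoints: 2.1875, 2.5625, 2.9375, 3.3125, 3.6875, 4.0625, 4.4375, 4.8125.
r(2.1875) = -25.078125, r(2.5625) = -34.078125, r(2.9375) = -44.203125, r(3.3125) = -55.453125, r(3.6875) = -67.828125, r(4.0625) = -81.328125, r(4.4375) = -95.953125, r(4.8125) = -111.703125.
Sum = Δx · [r(2.1875) + r(2.5625) + r(2.9375) + ...].
Sum = -193.359375.

-193.359375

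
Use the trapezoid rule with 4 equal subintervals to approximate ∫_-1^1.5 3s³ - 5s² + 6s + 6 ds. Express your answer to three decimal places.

14.058

Δs = (1.5 − (-1))/4 = 0.625.
f(-1) = -8, f(-0.375) = 1479/512, f(0.25) = 7.234375, f(0.875) = 4829/512, f(1.5) = 13.875.
T_4 = (Δs/2)·[f(s_0) + 2f(s_1) + 2f(s_2) + 2f(s_3) + f(s_4)].
Sum ≈ 14.058.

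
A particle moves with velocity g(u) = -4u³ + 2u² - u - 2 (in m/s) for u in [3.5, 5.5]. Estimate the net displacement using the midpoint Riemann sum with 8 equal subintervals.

Δu = (5.5 − 3.5)/8 = 0.25.
Midpoints: 3.625, 3.875, 4.125, 4.375, 4.625, 4.875, 5.125, 5.375.
g(3.625) = -169.8828125, g(3.875) = -208.5859375, g(4.125) = -252.8515625, g(4.375) = -303.0546875, g(4.625) = -359.5703125, g(4.875) = -422.7734375, g(5.125) = -493.0390625, g(5.375) = -570.7421875.
Sum = Δu · [g(3.625) + g(3.875) + g(4.125) + ...].
Sum = -695.125.

-695.125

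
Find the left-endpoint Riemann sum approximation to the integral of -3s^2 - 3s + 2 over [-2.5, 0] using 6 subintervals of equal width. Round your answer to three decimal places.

Δs = (0 − (-2.5))/6 = 5/12.
Left endpoints: -2.5, -25/12, -5/3, -1.25, -5/6, -5/12.
f(-2.5) = -9.25, f(-25/12) = -229/48, f(-5/3) = -4/3, f(-1.25) = 1.0625, f(-5/6) = 29/12, f(-5/12) = 131/48.
Sum = Δs · [f(-2.5) + f(-25/12) + f(-5/3) + ...].
Sum ≈ -3.811.

-3.811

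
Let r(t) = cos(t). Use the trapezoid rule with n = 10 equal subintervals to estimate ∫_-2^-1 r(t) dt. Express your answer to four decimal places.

0.0678

Δt = (-1 − (-2))/10 = 0.1.
r(-2) ≈ -0.4161, r(-1.9) ≈ -0.3233, r(-1.8) ≈ -0.2272, r(-1.7) ≈ -0.1288, r(-1.6) ≈ -0.0292, r(-1.5) ≈ 0.0707, r(-1.4) ≈ 0.1700, r(-1.3) ≈ 0.2675, r(-1.2) ≈ 0.3624, r(-1.1) ≈ 0.4536, r(-1) ≈ 0.5403.
T_10 = (Δt/2)·[r(t_0) + 2r(t_1) + ... + 2r(t_{9}) + r(t_10)].
Sum ≈ 0.0678.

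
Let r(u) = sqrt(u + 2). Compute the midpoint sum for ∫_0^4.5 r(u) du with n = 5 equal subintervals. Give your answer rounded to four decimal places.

9.1675

Δu = (4.5 − 0)/5 = 0.9.
Midpoints: 0.45, 1.35, 2.25, 3.15, 4.05.
r(0.45) ≈ 1.5652, r(1.35) ≈ 1.8303, r(2.25) ≈ 2.0616, r(3.15) ≈ 2.2694, r(4.05) ≈ 2.4597.
Sum = Δu · [r(0.45) + r(1.35) + r(2.25) + r(3.15) + r(4.05)].
Sum ≈ 9.1675.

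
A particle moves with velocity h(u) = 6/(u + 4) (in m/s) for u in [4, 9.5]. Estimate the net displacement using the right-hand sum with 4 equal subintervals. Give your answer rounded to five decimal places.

Δu = (9.5 − 4)/4 = 1.375.
Right endpoints: 5.375, 6.75, 8.125, 9.5.
h(5.375) = 0.64, h(6.75) = 24/43, h(8.125) = 48/97, h(9.5) = 4/9.
Sum = Δu · [h(5.375) + h(6.75) + h(8.125) + h(9.5)].
Sum ≈ 2.93897.

2.93897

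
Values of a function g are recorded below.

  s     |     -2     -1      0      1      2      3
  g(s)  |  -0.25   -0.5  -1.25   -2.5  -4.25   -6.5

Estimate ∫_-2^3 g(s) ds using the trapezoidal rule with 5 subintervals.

-11.875

Δs = 1.
T_5 = (1/2)·[(-0.25) + 2·(-0.5) + 2·(-1.25) + 2·(-2.5) + 2·(-4.25) + (-6.5)] = -11.875.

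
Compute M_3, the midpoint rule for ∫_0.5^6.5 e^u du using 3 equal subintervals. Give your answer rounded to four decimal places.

Δu = (6.5 − 0.5)/3 = 2.
Midpoints: 1.5, 3.5, 5.5.
f(1.5) ≈ 4.4817, f(3.5) ≈ 33.1155, f(5.5) ≈ 244.6919.
Sum = Δu · [f(1.5) + f(3.5) + f(5.5)].
Sum ≈ 564.5781.

564.5781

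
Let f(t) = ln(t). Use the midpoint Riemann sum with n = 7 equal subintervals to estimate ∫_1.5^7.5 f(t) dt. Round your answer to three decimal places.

8.520

Δt = (7.5 − 1.5)/7 = 6/7.
Midpoints: 27/14, 39/14, 51/14, 4.5, 75/14, 87/14, 99/14.
f(27/14) ≈ 0.657, f(39/14) ≈ 1.025, f(51/14) ≈ 1.293, f(4.5) ≈ 1.504, f(75/14) ≈ 1.678, f(87/14) ≈ 1.827, f(99/14) ≈ 1.956.
Sum = Δt · [f(27/14) + f(39/14) + f(51/14) + ...].
Sum ≈ 8.520.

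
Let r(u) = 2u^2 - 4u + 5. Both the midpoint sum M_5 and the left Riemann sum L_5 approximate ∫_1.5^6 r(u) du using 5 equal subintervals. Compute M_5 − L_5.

M_5 = 96.1425.
L_5 = 75.69.
M_5 − L_5 = 20.4525.

20.4525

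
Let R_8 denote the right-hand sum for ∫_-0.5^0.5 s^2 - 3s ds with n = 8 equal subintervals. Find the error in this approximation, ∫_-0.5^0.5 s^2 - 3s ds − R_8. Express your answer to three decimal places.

Exact integral: ∫_-0.5^0.5 f(s) ds ≈ 0.08333.
R_8 = -0.1015625.
Error ≈ 0.08333 − (-0.1015625) ≈ 0.185.

0.185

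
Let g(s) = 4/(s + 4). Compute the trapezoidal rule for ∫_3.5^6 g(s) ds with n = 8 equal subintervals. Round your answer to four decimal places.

1.1510

Δs = (6 − 3.5)/8 = 0.3125.
g(3.5) = 8/15, g(3.8125) = 0.512, g(4.125) = 32/65, g(4.4375) = 64/135, g(4.75) = 16/35, g(5.0625) = 64/145, g(5.375) = 32/75, g(5.6875) = 64/155, g(6) = 0.4.
T_8 = (Δs/2)·[g(s_0) + 2g(s_1) + ... + 2g(s_{7}) + g(s_8)].
Sum ≈ 1.1510.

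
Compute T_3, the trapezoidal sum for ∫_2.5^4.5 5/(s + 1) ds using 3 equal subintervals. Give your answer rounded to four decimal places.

Δs = (4.5 − 2.5)/3 = 2/3.
f(2.5) = 10/7, f(19/6) = 1.2, f(23/6) = 30/29, f(4.5) = 10/11.
T_3 = (Δs/2)·[f(s_0) + 2f(s_1) + 2f(s_2) + f(s_3)].
Sum ≈ 2.2689.

2.2689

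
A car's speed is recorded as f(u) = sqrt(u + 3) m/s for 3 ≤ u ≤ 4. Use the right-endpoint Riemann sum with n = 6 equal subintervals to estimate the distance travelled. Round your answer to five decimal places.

Δu = (4 − 3)/6 = 1/6.
Right endpoints: 19/6, 10/3, 3.5, 11/3, 23/6, 4.
f(19/6) ≈ 2.48328, f(10/3) ≈ 2.51661, f(3.5) ≈ 2.54951, f(11/3) ≈ 2.58199, f(23/6) ≈ 2.61406, f(4) ≈ 2.64575.
Sum = Δu · [f(19/6) + f(10/3) + f(3.5) + ...].
Sum ≈ 2.56520.

2.56520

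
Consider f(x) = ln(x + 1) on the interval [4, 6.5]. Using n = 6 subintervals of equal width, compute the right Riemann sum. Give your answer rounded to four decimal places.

4.6481

Δx = (6.5 − 4)/6 = 5/12.
Right endpoints: 53/12, 29/6, 5.25, 17/3, 73/12, 6.5.
f(53/12) ≈ 1.6895, f(29/6) ≈ 1.7636, f(5.25) ≈ 1.8326, f(17/3) ≈ 1.8971, f(73/12) ≈ 1.9577, f(6.5) ≈ 2.0149.
Sum = Δx · [f(53/12) + f(29/6) + f(5.25) + ...].
Sum ≈ 4.6481.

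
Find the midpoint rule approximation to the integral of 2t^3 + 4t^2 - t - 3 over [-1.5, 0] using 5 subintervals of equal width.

-1.400625

Δt = (0 − (-1.5))/5 = 0.3.
Midpoints: -1.35, -1.05, -0.75, -0.45, -0.15.
f(-1.35) = 0.71925, f(-1.05) = 0.14475, f(-0.75) = -0.84375, f(-0.45) = -1.92225, f(-0.15) = -2.76675.
Sum = Δt · [f(-1.35) + f(-1.05) + f(-0.75) + f(-0.45) + f(-0.15)].
Sum = -1.400625.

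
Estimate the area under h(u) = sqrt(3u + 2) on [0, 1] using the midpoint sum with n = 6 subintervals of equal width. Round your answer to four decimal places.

1.8564

Δu = (1 − 0)/6 = 1/6.
Midpoints: 1/12, 0.25, 5/12, 7/12, 0.75, 11/12.
h(1/12) ≈ 1.5000, h(0.25) ≈ 1.6583, h(5/12) ≈ 1.8028, h(7/12) ≈ 1.9365, h(0.75) ≈ 2.0616, h(11/12) ≈ 2.1794.
Sum = Δu · [h(1/12) + h(0.25) + h(5/12) + ...].
Sum ≈ 1.8564.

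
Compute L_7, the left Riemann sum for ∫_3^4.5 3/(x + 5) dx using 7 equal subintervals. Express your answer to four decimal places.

0.5219

Δx = (4.5 − 3)/7 = 3/14.
Left endpoints: 3, 45/14, 24/7, 51/14, 27/7, 57/14, 30/7.
f(3) = 0.375, f(45/14) = 42/115, f(24/7) = 21/59, f(51/14) = 42/121, f(27/7) = 21/62, f(57/14) = 42/127, f(30/7) = 21/65.
Sum = Δx · [f(3) + f(45/14) + f(24/7) + ...].
Sum ≈ 0.5219.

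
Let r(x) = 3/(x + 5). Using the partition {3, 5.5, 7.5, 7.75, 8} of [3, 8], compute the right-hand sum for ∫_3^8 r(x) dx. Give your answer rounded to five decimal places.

Subinterval widths: 2.5, 2, 0.25, 0.25.
Right endpoints: 5.5, 7.5, 7.75, 8.
r(5.5) = 2/7, r(7.5) = 0.24, r(7.75) = 4/17, r(8) = 3/13.
Sum = Σ Δx_i · r(x_i).
Sum ≈ 1.31080.

1.31080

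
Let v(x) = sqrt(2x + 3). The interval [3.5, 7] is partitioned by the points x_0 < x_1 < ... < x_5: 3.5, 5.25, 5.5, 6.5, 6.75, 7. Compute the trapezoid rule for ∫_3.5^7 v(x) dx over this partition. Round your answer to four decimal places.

12.8107

Subinterval widths: 1.75, 0.25, 1, 0.25, 0.25.
v(3.5) ≈ 3.1623, v(5.25) ≈ 3.6742, v(5.5) ≈ 3.7417, v(6.5) ≈ 4.0000, v(6.75) ≈ 4.0620, v(7) ≈ 4.1231.
On each subinterval the trapezoid contributes (Δx_i/2)·[v(x_{i-1}) + v(x_i)].
Sum ≈ 12.8107.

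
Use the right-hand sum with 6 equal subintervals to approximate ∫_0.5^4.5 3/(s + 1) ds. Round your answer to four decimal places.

3.4578

Δs = (4.5 − 0.5)/6 = 2/3.
Right endpoints: 7/6, 11/6, 2.5, 19/6, 23/6, 4.5.
f(7/6) = 18/13, f(11/6) = 18/17, f(2.5) = 6/7, f(19/6) = 0.72, f(23/6) = 18/29, f(4.5) = 6/11.
Sum = Δs · [f(7/6) + f(11/6) + f(2.5) + ...].
Sum ≈ 3.4578.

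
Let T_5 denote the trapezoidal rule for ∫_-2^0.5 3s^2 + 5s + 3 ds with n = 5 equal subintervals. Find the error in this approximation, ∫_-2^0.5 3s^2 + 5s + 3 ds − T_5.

-0.3125

Exact integral: ∫_-2^0.5 f(s) ds = 6.25.
T_5 = 6.5625.
Error = 6.25 − 6.5625 = -0.3125.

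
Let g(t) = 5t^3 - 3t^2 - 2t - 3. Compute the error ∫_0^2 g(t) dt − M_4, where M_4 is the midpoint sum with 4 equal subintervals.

Exact integral: ∫_0^2 g(t) dt = 2.
M_4 = 1.5.
Error = 2 − 1.5 = 0.5.

0.5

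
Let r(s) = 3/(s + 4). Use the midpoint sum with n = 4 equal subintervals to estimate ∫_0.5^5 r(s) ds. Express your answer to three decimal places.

2.074

Δs = (5 − 0.5)/4 = 1.125.
Midpoints: 1.0625, 2.1875, 3.3125, 4.4375.
r(1.0625) = 16/27, r(2.1875) = 16/33, r(3.3125) = 16/39, r(4.4375) = 16/45.
Sum = Δs · [r(1.0625) + r(2.1875) + r(3.3125) + r(4.4375)].
Sum ≈ 2.074.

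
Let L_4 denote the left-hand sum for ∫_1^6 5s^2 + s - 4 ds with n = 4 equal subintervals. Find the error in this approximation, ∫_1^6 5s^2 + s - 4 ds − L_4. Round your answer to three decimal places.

105.990

Exact integral: ∫_1^6 f(s) ds ≈ 355.83333.
L_4 = 249.84375.
Error ≈ 355.83333 − 249.84375 ≈ 105.990.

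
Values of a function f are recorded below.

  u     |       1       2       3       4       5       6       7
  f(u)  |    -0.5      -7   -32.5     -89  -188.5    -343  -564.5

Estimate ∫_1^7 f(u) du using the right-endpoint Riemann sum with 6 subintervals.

-1224.5

Δu = 1.
Sum = 1·[(-7) + (-32.5) + (-89) + (-188.5) + (-343) + (-564.5)] = -1224.5.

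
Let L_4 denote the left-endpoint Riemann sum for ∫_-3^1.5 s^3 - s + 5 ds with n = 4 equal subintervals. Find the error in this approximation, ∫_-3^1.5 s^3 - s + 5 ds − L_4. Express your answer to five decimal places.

Exact integral: ∫_-3^1.5 f(s) ds = 6.890625.
L_4 ≈ -9.7998047.
Error ≈ 6.890625 − (-9.7998047) ≈ 16.69043.

16.69043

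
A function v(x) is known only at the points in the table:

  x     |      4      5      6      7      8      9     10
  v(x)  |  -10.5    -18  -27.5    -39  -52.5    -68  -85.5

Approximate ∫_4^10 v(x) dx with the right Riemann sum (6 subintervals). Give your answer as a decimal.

-290.5

Δx = 1.
Sum = 1·[(-18) + (-27.5) + (-39) + (-52.5) + (-68) + (-85.5)] = -290.5.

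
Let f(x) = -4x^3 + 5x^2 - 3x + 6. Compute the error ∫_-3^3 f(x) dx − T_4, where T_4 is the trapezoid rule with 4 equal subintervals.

Exact integral: ∫_-3^3 f(x) dx = 126.
T_4 = 137.25.
Error = 126 − 137.25 = -11.25.

-11.25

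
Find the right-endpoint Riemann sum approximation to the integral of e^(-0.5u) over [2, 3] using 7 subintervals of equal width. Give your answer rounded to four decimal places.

0.2793

Δu = (3 − 2)/7 = 1/7.
Right endpoints: 15/7, 16/7, 17/7, 18/7, 19/7, 20/7, 3.
f(15/7) ≈ 0.3425, f(16/7) ≈ 0.3189, f(17/7) ≈ 0.2969, f(18/7) ≈ 0.2765, f(19/7) ≈ 0.2574, f(20/7) ≈ 0.2397, f(3) ≈ 0.2231.
Sum = Δu · [f(15/7) + f(16/7) + f(17/7) + ...].
Sum ≈ 0.2793.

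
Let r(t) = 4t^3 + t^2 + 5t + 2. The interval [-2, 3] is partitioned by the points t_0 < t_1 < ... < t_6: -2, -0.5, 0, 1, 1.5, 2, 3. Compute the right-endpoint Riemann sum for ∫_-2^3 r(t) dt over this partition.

Subinterval widths: 1.5, 0.5, 1, 0.5, 0.5, 1.
Right endpoints: -0.5, 0, 1, 1.5, 2, 3.
r(-0.5) = -0.75, r(0) = 2, r(1) = 12, r(1.5) = 25.25, r(2) = 48, r(3) = 134.
Sum = Σ Δt_i · r(t_i).
Sum = 182.5.

182.5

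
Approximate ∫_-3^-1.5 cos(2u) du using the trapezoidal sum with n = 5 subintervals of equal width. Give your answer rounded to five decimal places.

Δu = (-1.5 − (-3))/5 = 0.3.
f(-3) ≈ 0.96017, f(-2.7) ≈ 0.63469, f(-2.4) ≈ 0.08750, f(-2.1) ≈ -0.49026, f(-1.8) ≈ -0.89676, f(-1.5) ≈ -0.98999.
T_5 = (Δu/2)·[f(u_0) + 2f(u_1) + ... + 2f(u_{4}) + f(u_5)].
Sum ≈ -0.20392.

-0.20392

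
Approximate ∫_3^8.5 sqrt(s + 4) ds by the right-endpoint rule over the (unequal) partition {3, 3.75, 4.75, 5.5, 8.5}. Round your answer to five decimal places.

17.96421

Subinterval widths: 0.75, 1, 0.75, 3.
Right endpoints: 3.75, 4.75, 5.5, 8.5.
f(3.75) ≈ 2.78388, f(4.75) ≈ 2.95804, f(5.5) ≈ 3.08221, f(8.5) ≈ 3.53553.
Sum = Σ Δs_i · f(s_i).
Sum ≈ 17.96421.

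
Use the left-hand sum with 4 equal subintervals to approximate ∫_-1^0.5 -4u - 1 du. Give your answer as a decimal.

Δu = (0.5 − (-1))/4 = 0.375.
Left endpoints: -1, -0.625, -0.25, 0.125.
f(-1) = 3, f(-0.625) = 1.5, f(-0.25) = 0, f(0.125) = -1.5.
Sum = Δu · [f(-1) + f(-0.625) + f(-0.25) + f(0.125)].
Sum = 1.125.

1.125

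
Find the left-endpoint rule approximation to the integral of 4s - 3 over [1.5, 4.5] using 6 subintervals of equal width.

Δs = (4.5 − 1.5)/6 = 0.5.
Left endpoints: 1.5, 2, 2.5, 3, 3.5, 4.
f(1.5) = 3, f(2) = 5, f(2.5) = 7, f(3) = 9, f(3.5) = 11, f(4) = 13.
Sum = Δs · [f(1.5) + f(2) + f(2.5) + ...].
Sum = 24.

24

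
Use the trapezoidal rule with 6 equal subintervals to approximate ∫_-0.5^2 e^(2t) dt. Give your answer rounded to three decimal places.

28.666

Δt = (2 − (-0.5))/6 = 5/12.
f(-0.5) ≈ 0.368, f(-1/12) ≈ 0.846, f(1/3) ≈ 1.948, f(0.75) ≈ 4.482, f(7/6) ≈ 10.312, f(19/12) ≈ 23.728, f(2) ≈ 54.598.
T_6 = (Δt/2)·[f(t_0) + 2f(t_1) + ... + 2f(t_{5}) + f(t_6)].
Sum ≈ 28.666.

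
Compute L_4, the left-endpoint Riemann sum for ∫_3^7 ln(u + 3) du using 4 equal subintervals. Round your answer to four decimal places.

8.0143

Δu = (7 − 3)/4 = 1.
Left endpoints: 3, 4, 5, 6.
f(3) ≈ 1.7918, f(4) ≈ 1.9459, f(5) ≈ 2.0794, f(6) ≈ 2.1972.
Sum = Δu · [f(3) + f(4) + f(5) + f(6)].
Sum ≈ 8.0143.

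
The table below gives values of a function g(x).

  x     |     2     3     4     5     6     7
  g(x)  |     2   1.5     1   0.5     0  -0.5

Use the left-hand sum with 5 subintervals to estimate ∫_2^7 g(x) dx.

5

Δx = 1.
Sum = 1·[2 + 1.5 + 1 + 0.5 + 0] = 5.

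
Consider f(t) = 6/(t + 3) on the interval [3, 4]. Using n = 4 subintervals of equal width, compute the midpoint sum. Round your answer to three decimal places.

0.925

Δt = (4 − 3)/4 = 0.25.
Midpoints: 3.125, 3.375, 3.625, 3.875.
f(3.125) = 48/49, f(3.375) = 16/17, f(3.625) = 48/53, f(3.875) = 48/55.
Sum = Δt · [f(3.125) + f(3.375) + f(3.625) + f(3.875)].
Sum ≈ 0.925.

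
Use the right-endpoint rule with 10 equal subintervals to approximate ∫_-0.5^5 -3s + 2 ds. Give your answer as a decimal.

-30.6625

Δs = (5 − (-0.5))/10 = 0.55.
Right endpoints: 0.05, 0.6, 1.15, 1.7, 2.25, 2.8, 3.35, 3.9, 4.45, 5.
f(0.05) = 1.85, f(0.6) = 0.2, f(1.15) = -1.45, f(1.7) = -3.1, f(2.25) = -4.75, f(2.8) = -6.4, f(3.35) = -8.05, f(3.9) = -9.7, f(4.45) = -11.35, f(5) = -13.
Sum = Δs · [f(0.05) + f(0.6) + f(1.15) + ...].
Sum = -30.6625.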